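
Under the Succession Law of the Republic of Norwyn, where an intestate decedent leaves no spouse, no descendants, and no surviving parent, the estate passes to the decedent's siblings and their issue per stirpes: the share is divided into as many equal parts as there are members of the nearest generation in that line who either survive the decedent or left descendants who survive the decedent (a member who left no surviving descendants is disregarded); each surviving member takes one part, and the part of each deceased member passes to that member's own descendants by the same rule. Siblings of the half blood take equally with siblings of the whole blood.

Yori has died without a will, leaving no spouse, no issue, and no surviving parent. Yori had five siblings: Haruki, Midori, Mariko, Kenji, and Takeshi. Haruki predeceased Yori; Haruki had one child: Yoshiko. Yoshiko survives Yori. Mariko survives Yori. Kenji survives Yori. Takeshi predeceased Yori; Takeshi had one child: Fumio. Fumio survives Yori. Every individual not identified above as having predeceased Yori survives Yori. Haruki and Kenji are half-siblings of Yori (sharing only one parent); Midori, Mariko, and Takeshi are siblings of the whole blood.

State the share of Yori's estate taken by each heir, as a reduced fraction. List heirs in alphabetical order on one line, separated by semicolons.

No spouse, descendants, or parent survives, so the estate passes to Yori's siblings per stirpes.
Half-blood and whole-blood siblings take equally under the stated rule.
The estate is divided into 5 equal shares of 1/5 among Haruki, Midori, Mariko, Kenji, Takeshi.
Haruki predeceased; the 1/5 allotted to Haruki's branch passes to Haruki's issue by representation.
Yoshiko is the sole taker at this level and receives the full 1/5.
Midori is living and takes 1/5.
Mariko is living and takes 1/5.
Kenji is living and takes 1/5.
Takeshi predeceased; the 1/5 allotted to Takeshi's branch passes to Takeshi's issue by representation.
Fumio is the sole taker at this level and receives the full 1/5.

Fumio 1/5; Kenji 1/5; Mariko 1/5; Midori 1/5; Yoshiko 1/5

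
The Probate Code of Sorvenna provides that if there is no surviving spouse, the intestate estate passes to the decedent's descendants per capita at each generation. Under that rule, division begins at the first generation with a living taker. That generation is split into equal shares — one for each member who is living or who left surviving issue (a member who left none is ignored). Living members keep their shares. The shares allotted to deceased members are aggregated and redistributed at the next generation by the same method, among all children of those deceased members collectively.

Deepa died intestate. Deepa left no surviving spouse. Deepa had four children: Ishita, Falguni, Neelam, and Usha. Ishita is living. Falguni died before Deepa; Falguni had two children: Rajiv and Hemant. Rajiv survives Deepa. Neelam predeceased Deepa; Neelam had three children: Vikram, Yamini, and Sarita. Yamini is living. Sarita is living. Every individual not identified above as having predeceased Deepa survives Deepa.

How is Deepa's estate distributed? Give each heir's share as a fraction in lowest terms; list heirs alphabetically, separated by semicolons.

Hemant 1/10; Ishita 1/4; Rajiv 1/10; Sarita 1/10; Usha 1/4; Vikram 1/10; Yamini 1/10

There is no surviving spouse, so the entire estate passes to Deepa's descendants per capita at each generation.
At generation 1 (Ishita, Falguni, Neelam, Usha) there are 4 shares of (1)/4 = 1/4 each.
Living: Ishita and Usha — each takes 1/4.
Deceased: Falguni and Neelam. Their combined 1/2 is pooled and carried to generation 2.
At generation 2 (Rajiv, Hemant, Vikram, Yamini, Sarita) there are 5 shares of (1/2)/5 = 1/10 each.
Living: Rajiv, Hemant, Vikram, Yamini, and Sarita — each takes 1/10.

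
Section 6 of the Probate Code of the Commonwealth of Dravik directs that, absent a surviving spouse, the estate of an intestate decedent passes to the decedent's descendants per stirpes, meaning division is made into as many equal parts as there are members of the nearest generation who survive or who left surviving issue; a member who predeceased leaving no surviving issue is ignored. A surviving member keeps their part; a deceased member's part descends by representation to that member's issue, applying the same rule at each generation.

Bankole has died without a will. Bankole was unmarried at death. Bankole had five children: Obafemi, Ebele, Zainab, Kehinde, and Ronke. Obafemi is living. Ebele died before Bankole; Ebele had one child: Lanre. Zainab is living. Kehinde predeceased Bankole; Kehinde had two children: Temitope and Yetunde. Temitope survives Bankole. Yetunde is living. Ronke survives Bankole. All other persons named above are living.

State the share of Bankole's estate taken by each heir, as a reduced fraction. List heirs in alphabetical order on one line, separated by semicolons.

There is no surviving spouse, so the entire estate passes to Bankole's descendants per stirpes.
The estate is divided into 5 equal shares of 1/5 among Obafemi, Ebele, Zainab, Kehinde, Ronke.
Obafemi is living and takes 1/5.
Ebele predeceased; the 1/5 allotted to Ebele's branch passes to Ebele's issue by representation.
Lanre is the sole taker at this level and receives the full 1/5.
Zainab is living and takes 1/5.
Kehinde predeceased; the 1/5 allotted to Kehinde's branch passes to Kehinde's issue by representation.
The 1/5 is divided into 2 equal shares of 1/10 among Temitope, Yetunde.
Temitope is living and takes 1/10.
Yetunde is living and takes 1/10.
Ronke is living and takes 1/5.

Lanre 1/5; Obafemi 1/5; Ronke 1/5; Temitope 1/10; Yetunde 1/10; Zainab 1/5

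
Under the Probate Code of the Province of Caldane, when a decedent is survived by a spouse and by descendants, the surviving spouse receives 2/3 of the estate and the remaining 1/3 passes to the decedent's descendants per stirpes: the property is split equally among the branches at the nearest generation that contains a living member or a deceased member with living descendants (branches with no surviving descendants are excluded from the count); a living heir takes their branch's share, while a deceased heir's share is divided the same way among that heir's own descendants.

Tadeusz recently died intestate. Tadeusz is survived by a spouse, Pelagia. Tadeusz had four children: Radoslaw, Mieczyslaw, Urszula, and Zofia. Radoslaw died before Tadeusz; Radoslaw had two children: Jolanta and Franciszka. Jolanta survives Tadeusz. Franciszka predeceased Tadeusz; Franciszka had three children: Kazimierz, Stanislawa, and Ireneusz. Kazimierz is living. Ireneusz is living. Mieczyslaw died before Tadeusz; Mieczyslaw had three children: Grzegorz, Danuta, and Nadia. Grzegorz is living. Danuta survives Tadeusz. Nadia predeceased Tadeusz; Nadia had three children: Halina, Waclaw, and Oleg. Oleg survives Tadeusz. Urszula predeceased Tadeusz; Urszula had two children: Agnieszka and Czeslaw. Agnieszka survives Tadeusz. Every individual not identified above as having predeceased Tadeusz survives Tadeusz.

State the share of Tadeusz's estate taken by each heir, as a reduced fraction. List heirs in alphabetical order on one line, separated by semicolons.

Pelagia, as surviving spouse, takes 2/3.
The remaining 1/3 passes to Tadeusz's descendants per stirpes.
The 1/3 is divided into 4 equal shares of 1/12 among Radoslaw, Mieczyslaw, Urszula, Zofia.
Radoslaw predeceased; the 1/12 allotted to Radoslaw's branch passes to Radoslaw's issue by representation.
The 1/12 is divided into 2 equal shares of 1/24 among Jolanta, Franciszka.
Jolanta is living and takes 1/24.
Franciszka predeceased; the 1/24 allotted to Franciszka's branch passes to Franciszka's issue by representation.
The 1/24 is divided into 3 equal shares of 1/72 among Kazimierz, Stanislawa, Ireneusz.
Kazimierz is living and takes 1/72.
Stanislawa is living and takes 1/72.
Ireneusz is living and takes 1/72.
Mieczyslaw predeceased; the 1/12 allotted to Mieczyslaw's branch passes to Mieczyslaw's issue by representation.
The 1/12 is divided into 3 equal shares of 1/36 among Grzegorz, Danuta, Nadia.
Grzegorz is living and takes 1/36.
Danuta is living and takes 1/36.
Nadia predeceased; the 1/36 allotted to Nadia's branch passes to Nadia's issue by representation.
The 1/36 is divided into 3 equal shares of 1/108 among Halina, Waclaw, Oleg.
Halina is living and takes 1/108.
Waclaw is living and takes 1/108.
Oleg is living and takes 1/108.
Urszula predeceased; the 1/12 allotted to Urszula's branch passes to Urszula's issue by representation.
The 1/12 is divided into 2 equal shares of 1/24 among Agnieszka, Czeslaw.
Agnieszka is living and takes 1/24.
Czeslaw is living and takes 1/24.
Zofia is living and takes 1/12.

Agnieszka 1/24; Czeslaw 1/24; Danuta 1/36; Grzegorz 1/36; Halina 1/108; Ireneusz 1/72; Jolanta 1/24; Kazimierz 1/72; Oleg 1/108; Pelagia 2/3; Stanislawa 1/72; Waclaw 1/108; Zofia 1/12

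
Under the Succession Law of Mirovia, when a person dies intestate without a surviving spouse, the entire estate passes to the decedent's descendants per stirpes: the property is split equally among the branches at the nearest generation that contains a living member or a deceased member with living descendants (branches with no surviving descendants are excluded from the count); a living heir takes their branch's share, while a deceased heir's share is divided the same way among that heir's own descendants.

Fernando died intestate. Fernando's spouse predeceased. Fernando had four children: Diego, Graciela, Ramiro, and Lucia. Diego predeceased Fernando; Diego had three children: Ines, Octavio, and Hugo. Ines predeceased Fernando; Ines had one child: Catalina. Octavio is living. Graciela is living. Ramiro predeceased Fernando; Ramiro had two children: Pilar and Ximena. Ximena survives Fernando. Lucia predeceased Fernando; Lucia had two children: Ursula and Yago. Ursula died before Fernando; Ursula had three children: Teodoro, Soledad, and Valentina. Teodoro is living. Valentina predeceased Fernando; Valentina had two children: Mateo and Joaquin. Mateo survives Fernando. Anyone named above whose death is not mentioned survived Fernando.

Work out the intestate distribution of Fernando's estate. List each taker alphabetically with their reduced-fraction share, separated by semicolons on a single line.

There is no surviving spouse, so the entire estate passes to Fernando's descendants per stirpes.
The estate is divided into 4 equal shares of 1/4 among Diego, Graciela, Ramiro, Lucia.
Diego predeceased; the 1/4 allotted to Diego's branch passes to Diego's issue by representation.
The 1/4 is divided into 3 equal shares of 1/12 among Ines, Octavio, Hugo.
Ines predeceased; the 1/12 allotted to Ines's branch passes to Ines's issue by representation.
Catalina is the sole taker at this level and receives the full 1/12.
Octavio is living and takes 1/12.
Hugo is living and takes 1/12.
Graciela is living and takes 1/4.
Ramiro predeceased; the 1/4 allotted to Ramiro's branch passes to Ramiro's issue by representation.
The 1/4 is divided into 2 equal shares of 1/8 among Pilar, Ximena.
Pilar is living and takes 1/8.
Ximena is living and takes 1/8.
Lucia predeceased; the 1/4 allotted to Lucia's branch passes to Lucia's issue by representation.
The 1/4 is divided into 2 equal shares of 1/8 among Ursula, Yago.
Ursula predeceased; the 1/8 allotted to Ursula's branch passes to Ursula's issue by representation.
The 1/8 is divided into 3 equal shares of 1/24 among Teodoro, Soledad, Valentina.
Teodoro is living and takes 1/24.
Soledad is living and takes 1/24.
Valentina predeceased; the 1/24 allotted to Valentina's branch passes to Valentina's issue by representation.
The 1/24 is divided into 2 equal shares of 1/48 among Mateo, Joaquin.
Mateo is living and takes 1/48.
Joaquin is living and takes 1/48.
Yago is living and takes 1/8.

Catalina 1/12; Graciela 1/4; Hugo 1/12; Joaquin 1/48; Mateo 1/48; Octavio 1/12; Pilar 1/8; Soledad 1/24; Teodoro 1/24; Ximena 1/8; Yago 1/8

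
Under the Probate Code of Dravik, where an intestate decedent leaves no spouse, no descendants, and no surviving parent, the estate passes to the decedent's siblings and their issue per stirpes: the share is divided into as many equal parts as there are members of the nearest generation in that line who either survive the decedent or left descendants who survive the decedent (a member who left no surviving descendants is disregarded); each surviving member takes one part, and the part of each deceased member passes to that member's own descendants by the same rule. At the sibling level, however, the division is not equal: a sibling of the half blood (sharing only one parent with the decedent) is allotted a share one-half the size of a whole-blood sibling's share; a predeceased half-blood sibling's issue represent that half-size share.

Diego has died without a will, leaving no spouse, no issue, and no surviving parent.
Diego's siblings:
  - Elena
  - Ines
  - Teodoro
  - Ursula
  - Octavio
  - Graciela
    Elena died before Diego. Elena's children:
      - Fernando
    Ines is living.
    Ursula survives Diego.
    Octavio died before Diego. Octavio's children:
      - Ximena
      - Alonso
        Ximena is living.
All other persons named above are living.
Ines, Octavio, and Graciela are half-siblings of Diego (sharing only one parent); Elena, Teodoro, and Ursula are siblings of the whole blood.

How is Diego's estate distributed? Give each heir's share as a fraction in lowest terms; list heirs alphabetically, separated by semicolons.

Alonso 1/18; Fernando 2/9; Graciela 1/9; Ines 1/9; Teodoro 2/9; Ursula 2/9; Ximena 1/18

No spouse, descendants, or parent survives, so the estate passes to Diego's siblings per stirpes.
Half-blood siblings count for one-half the weight of whole-blood siblings at the initial division.
Dividing 1 in proportion to weights (total weight 9/2): Elena (weight 1) → 2/9; Ines (weight 1/2) → 1/9; Teodoro (weight 1) → 2/9; Ursula (weight 1) → 2/9; Octavio (weight 1/2) → 1/9; Graciela (weight 1/2) → 1/9.
Elena predeceased; the 2/9 allotted to Elena's branch passes to Elena's issue by representation.
Fernando is the sole taker at this level and receives the full 2/9.
Ines is living and takes 1/9.
Teodoro is living and takes 2/9.
Ursula is living and takes 2/9.
Octavio predeceased; the 1/9 allotted to Octavio's branch passes to Octavio's issue by representation.
The 1/9 is divided into 2 equal shares of 1/18 among Ximena, Alonso.
Ximena is living and takes 1/18.
Alonso is living and takes 1/18.
Graciela is living and takes 1/9.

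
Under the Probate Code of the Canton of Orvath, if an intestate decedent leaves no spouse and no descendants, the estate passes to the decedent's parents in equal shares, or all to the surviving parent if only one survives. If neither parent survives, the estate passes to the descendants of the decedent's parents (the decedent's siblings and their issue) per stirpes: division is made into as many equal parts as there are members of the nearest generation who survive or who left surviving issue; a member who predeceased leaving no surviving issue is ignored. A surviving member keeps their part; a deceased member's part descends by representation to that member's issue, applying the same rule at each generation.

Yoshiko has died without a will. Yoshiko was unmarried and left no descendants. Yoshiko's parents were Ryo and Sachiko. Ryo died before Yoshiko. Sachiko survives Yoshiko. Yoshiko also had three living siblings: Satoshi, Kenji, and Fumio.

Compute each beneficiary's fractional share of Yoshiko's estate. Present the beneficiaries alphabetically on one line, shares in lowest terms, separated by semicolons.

Sachiko 1

Only one parent, Sachiko, survives, so Sachiko takes the entire estate. The siblings take nothing because a surviving parent has priority.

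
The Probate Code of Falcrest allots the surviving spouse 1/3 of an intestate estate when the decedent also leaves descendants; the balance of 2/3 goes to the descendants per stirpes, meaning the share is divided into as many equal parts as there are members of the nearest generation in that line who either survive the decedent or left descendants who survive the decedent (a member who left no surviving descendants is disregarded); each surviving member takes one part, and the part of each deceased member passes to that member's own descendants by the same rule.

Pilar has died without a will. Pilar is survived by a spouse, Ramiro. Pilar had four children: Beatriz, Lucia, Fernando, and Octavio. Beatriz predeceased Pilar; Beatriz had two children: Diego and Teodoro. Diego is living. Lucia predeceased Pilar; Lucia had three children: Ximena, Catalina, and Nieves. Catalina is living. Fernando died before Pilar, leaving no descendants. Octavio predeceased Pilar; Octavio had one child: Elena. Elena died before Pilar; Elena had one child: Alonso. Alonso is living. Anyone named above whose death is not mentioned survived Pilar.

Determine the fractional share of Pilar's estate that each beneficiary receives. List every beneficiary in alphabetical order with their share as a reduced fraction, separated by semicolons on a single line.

Alonso 2/9; Catalina 2/27; Diego 1/9; Nieves 2/27; Ramiro 1/3; Teodoro 1/9; Ximena 2/27

Ramiro, as surviving spouse, takes 1/3.
The remaining 2/3 passes to Pilar's descendants per stirpes.
Fernando left no surviving issue, so that branch lapses and is disregarded.
The 2/3 is divided into 3 equal shares of 2/9 among Beatriz, Lucia, Octavio.
Beatriz predeceased; the 2/9 allotted to Beatriz's branch passes to Beatriz's issue by representation.
The 2/9 is divided into 2 equal shares of 1/9 among Diego, Teodoro.
Diego is living and takes 1/9.
Teodoro is living and takes 1/9.
Lucia predeceased; the 2/9 allotted to Lucia's branch passes to Lucia's issue by representation.
The 2/9 is divided into 3 equal shares of 2/27 among Ximena, Catalina, Nieves.
Ximena is living and takes 2/27.
Catalina is living and takes 2/27.
Nieves is living and takes 2/27.
Octavio predeceased; the 2/9 allotted to Octavio's branch passes to Octavio's issue by representation.
Elena's line is the sole branch at this level, so the full 2/9 passes to Elena's issue by representation.
Alonso is the sole taker at this level and receives the full 2/9.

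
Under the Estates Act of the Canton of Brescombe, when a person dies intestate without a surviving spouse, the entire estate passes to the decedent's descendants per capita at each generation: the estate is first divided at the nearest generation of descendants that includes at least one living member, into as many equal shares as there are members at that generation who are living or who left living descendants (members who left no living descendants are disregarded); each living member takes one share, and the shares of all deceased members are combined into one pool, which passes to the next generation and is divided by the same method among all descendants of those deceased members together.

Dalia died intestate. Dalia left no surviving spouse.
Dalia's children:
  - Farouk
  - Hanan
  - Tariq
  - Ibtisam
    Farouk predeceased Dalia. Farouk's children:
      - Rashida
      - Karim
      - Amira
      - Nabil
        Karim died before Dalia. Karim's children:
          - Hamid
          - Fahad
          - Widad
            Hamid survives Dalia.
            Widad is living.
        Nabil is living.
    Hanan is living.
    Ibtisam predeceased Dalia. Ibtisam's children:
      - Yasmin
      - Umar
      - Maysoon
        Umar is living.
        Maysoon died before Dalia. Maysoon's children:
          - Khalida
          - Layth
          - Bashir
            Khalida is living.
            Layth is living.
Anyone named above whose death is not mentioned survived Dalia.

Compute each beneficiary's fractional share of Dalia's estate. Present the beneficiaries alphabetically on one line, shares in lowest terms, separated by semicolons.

Amira 1/14; Bashir 1/42; Fahad 1/42; Hamid 1/42; Hanan 1/4; Khalida 1/42; Layth 1/42; Nabil 1/14; Rashida 1/14; Tariq 1/4; Umar 1/14; Widad 1/42; Yasmin 1/14

There is no surviving spouse, so the entire estate passes to Dalia's descendants per capita at each generation.
At generation 1 (Farouk, Hanan, Tariq, Ibtisam) there are 4 shares of (1)/4 = 1/4 each.
Living: Hanan and Tariq — each takes 1/4.
Deceased: Farouk and Ibtisam. Their combined 1/2 is pooled and carried to generation 2.
At generation 2 (Rashida, Karim, Amira, Nabil, Yasmin, Umar, Maysoon) there are 7 shares of (1/2)/7 = 1/14 each.
Living: Rashida, Amira, Nabil, Yasmin, and Umar — each takes 1/14.
Deceased: Karim and Maysoon. Their combined 1/7 is pooled and carried to generation 3.
At generation 3 (Hamid, Fahad, Widad, Khalida, Layth, Bashir) there are 6 shares of (1/7)/6 = 1/42 each.
Living: Hamid, Fahad, Widad, Khalida, Layth, and Bashir — each takes 1/42.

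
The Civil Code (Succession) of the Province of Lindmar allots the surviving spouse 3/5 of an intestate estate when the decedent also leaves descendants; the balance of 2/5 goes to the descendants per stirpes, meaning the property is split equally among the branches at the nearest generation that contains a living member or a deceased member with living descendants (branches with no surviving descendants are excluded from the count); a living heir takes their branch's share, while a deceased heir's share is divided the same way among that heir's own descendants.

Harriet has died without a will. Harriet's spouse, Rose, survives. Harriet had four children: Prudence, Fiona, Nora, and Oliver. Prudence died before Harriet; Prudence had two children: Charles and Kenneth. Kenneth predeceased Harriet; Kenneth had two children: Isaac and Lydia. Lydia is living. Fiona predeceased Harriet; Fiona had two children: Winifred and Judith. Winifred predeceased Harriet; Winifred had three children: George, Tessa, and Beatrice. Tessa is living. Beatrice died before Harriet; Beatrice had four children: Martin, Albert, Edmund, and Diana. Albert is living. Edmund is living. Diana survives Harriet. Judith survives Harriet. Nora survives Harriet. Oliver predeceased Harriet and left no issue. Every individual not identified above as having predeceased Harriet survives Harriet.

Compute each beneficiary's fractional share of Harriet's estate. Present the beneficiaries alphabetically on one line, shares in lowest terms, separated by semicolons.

Rose, as surviving spouse, takes 3/5.
The remaining 2/5 passes to Harriet's descendants per stirpes.
Oliver left no surviving issue, so that branch lapses and is disregarded.
The 2/5 is divided into 3 equal shares of 2/15 among Prudence, Fiona, Nora.
Prudence predeceased; the 2/15 allotted to Prudence's branch passes to Prudence's issue by representation.
The 2/15 is divided into 2 equal shares of 1/15 among Charles, Kenneth.
Charles is living and takes 1/15.
Kenneth predeceased; the 1/15 allotted to Kenneth's branch passes to Kenneth's issue by representation.
The 1/15 is divided into 2 equal shares of 1/30 among Isaac, Lydia.
Isaac is living and takes 1/30.
Lydia is living and takes 1/30.
Fiona predeceased; the 2/15 allotted to Fiona's branch passes to Fiona's issue by representation.
The 2/15 is divided into 2 equal shares of 1/15 among Winifred, Judith.
Winifred predeceased; the 1/15 allotted to Winifred's branch passes to Winifred's issue by representation.
The 1/15 is divided into 3 equal shares of 1/45 among George, Tessa, Beatrice.
George is living and takes 1/45.
Tessa is living and takes 1/45.
Beatrice predeceased; the 1/45 allotted to Beatrice's branch passes to Beatrice's issue by representation.
The 1/45 is divided into 4 equal shares of 1/180 among Martin, Albert, Edmund, Diana.
Martin is living and takes 1/180.
Albert is living and takes 1/180.
Edmund is living and takes 1/180.
Diana is living and takes 1/180.
Judith is living and takes 1/15.
Nora is living and takes 2/15.

Albert 1/180; Charles 1/15; Diana 1/180; Edmund 1/180; George 1/45; Isaac 1/30; Judith 1/15; Lydia 1/30; Martin 1/180; Nora 2/15; Rose 3/5; Tessa 1/45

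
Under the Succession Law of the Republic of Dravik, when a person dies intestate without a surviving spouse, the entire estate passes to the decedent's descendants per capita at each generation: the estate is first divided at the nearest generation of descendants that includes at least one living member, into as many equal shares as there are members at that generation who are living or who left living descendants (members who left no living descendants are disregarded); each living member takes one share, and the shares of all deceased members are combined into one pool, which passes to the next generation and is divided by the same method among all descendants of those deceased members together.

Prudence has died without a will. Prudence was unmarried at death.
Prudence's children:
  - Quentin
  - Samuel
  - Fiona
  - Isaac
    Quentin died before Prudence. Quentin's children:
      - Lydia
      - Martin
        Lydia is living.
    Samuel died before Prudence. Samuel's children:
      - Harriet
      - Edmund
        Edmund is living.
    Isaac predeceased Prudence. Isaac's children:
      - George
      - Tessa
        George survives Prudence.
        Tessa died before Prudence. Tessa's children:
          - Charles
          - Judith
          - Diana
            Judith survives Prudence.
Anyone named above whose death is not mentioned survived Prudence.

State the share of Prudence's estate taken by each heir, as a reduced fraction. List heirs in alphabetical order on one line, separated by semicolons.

There is no surviving spouse, so the entire estate passes to Prudence's descendants per capita at each generation.
At generation 1 (Quentin, Samuel, Fiona, Isaac) there are 4 shares of (1)/4 = 1/4 each.
Living: Fiona — each takes 1/4.
Deceased: Quentin, Samuel, and Isaac. Their combined 3/4 is pooled and carried to generation 2.
At generation 2 (Lydia, Martin, Harriet, Edmund, George, Tessa) there are 6 shares of (3/4)/6 = 1/8 each.
Living: Lydia, Martin, Harriet, Edmund, and George — each takes 1/8.
Deceased: Tessa. That 1/8 share is carried to generation 3.
At generation 3 (Charles, Judith, Diana) there are 3 shares of (1/8)/3 = 1/24 each.
Living: Charles, Judith, and Diana — each takes 1/24.

Charles 1/24; Diana 1/24; Edmund 1/8; Fiona 1/4; George 1/8; Harriet 1/8; Judith 1/24; Lydia 1/8; Martin 1/8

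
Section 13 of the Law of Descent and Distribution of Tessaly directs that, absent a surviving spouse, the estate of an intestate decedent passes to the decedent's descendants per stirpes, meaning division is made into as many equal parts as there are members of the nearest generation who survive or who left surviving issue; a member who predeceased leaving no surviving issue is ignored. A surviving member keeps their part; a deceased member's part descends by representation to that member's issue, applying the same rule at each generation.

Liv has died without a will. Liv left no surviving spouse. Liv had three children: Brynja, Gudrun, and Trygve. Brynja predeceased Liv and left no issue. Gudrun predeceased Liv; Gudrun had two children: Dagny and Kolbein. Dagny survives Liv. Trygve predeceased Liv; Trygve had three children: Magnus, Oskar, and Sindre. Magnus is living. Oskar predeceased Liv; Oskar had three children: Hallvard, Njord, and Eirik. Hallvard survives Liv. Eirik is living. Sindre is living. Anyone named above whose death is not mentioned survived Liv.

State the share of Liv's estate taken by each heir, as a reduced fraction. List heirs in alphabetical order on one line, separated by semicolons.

There is no surviving spouse, so the entire estate passes to Liv's descendants per stirpes.
Brynja left no surviving issue, so that branch lapses and is disregarded.
The estate is divided into 2 equal shares of 1/2 among Gudrun, Trygve.
Gudrun predeceased; the 1/2 allotted to Gudrun's branch passes to Gudrun's issue by representation.
The 1/2 is divided into 2 equal shares of 1/4 among Dagny, Kolbein.
Dagny is living and takes 1/4.
Kolbein is living and takes 1/4.
Trygve predeceased; the 1/2 allotted to Trygve's branch passes to Trygve's issue by representation.
The 1/2 is divided into 3 equal shares of 1/6 among Magnus, Oskar, Sindre.
Magnus is living and takes 1/6.
Oskar predeceased; the 1/6 allotted to Oskar's branch passes to Oskar's issue by representation.
The 1/6 is divided into 3 equal shares of 1/18 among Hallvard, Njord, Eirik.
Hallvard is living and takes 1/18.
Njord is living and takes 1/18.
Eirik is living and takes 1/18.
Sindre is living and takes 1/6.

Dagny 1/4; Eirik 1/18; Hallvard 1/18; Kolbein 1/4; Magnus 1/6; Njord 1/18; Sindre 1/6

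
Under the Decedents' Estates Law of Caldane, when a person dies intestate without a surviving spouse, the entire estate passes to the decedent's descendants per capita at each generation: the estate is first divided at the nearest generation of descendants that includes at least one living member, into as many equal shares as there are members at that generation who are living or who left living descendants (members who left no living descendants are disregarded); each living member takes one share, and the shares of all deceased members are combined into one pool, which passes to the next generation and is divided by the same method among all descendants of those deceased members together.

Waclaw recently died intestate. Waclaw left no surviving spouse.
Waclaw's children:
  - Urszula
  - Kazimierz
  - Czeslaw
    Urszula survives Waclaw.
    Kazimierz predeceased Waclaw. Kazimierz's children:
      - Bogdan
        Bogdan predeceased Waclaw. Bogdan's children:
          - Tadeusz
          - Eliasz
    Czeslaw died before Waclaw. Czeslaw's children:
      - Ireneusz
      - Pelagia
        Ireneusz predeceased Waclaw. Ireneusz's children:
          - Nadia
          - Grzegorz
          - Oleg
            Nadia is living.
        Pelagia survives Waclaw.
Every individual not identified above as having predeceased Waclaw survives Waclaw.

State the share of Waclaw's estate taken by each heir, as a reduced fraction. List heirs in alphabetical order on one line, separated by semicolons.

There is no surviving spouse, so the entire estate passes to Waclaw's descendants per capita at each generation.
At generation 1 (Urszula, Kazimierz, Czeslaw) there are 3 shares of (1)/3 = 1/3 each.
Living: Urszula — each takes 1/3.
Deceased: Kazimierz and Czeslaw. Their combined 2/3 is pooled and carried to generation 2.
At generation 2 (Bogdan, Ireneusz, Pelagia) there are 3 shares of (2/3)/3 = 2/9 each.
Living: Pelagia — each takes 2/9.
Deceased: Bogdan and Ireneusz. Their combined 4/9 is pooled and carried to generation 3.
At generation 3 (Tadeusz, Eliasz, Nadia, Grzegorz, Oleg) there are 5 shares of (4/9)/5 = 4/45 each.
Living: Tadeusz, Eliasz, Nadia, Grzegorz, and Oleg — each takes 4/45.

Eliasz 4/45; Grzegorz 4/45; Nadia 4/45; Oleg 4/45; Pelagia 2/9; Tadeusz 4/45; Urszula 1/3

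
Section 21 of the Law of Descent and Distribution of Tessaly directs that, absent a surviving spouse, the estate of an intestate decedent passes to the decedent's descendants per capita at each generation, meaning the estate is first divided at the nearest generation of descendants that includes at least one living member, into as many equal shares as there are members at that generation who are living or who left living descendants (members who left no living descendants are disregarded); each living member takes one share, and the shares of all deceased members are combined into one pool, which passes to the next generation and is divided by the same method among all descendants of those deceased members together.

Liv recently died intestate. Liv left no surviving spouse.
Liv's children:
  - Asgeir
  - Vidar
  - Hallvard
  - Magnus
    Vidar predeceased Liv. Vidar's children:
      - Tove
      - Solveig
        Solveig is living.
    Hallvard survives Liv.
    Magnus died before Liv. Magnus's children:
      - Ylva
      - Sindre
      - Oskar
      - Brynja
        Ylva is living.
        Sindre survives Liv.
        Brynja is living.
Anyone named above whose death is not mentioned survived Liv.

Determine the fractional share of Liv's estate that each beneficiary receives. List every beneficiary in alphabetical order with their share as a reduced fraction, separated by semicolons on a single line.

Asgeir 1/4; Brynja 1/12; Hallvard 1/4; Oskar 1/12; Sindre 1/12; Solveig 1/12; Tove 1/12; Ylva 1/12

There is no surviving spouse, so the entire estate passes to Liv's descendants per capita at each generation.
At generation 1 (Asgeir, Vidar, Hallvard, Magnus) there are 4 shares of (1)/4 = 1/4 each.
Living: Asgeir and Hallvard — each takes 1/4.
Deceased: Vidar and Magnus. Their combined 1/2 is pooled and carried to generation 2.
At generation 2 (Tove, Solveig, Ylva, Sindre, Oskar, Brynja) there are 6 shares of (1/2)/6 = 1/12 each.
Living: Tove, Solveig, Ylva, Sindre, Oskar, and Brynja — each takes 1/12.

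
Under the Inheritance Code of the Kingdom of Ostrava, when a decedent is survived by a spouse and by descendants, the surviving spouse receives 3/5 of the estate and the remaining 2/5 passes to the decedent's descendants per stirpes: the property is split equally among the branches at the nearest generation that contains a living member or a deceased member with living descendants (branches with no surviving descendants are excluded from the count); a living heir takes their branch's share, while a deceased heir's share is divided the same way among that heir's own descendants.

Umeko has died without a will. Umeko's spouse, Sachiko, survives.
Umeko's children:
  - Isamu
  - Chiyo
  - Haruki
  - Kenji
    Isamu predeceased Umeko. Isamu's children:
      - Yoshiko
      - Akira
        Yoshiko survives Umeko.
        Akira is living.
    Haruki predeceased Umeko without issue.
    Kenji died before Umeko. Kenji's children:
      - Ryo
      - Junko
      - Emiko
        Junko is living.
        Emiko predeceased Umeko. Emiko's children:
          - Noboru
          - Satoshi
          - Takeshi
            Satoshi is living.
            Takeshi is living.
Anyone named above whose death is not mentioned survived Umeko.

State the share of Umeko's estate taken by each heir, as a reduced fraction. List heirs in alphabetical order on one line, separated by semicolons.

Akira 1/15; Chiyo 2/15; Junko 2/45; Noboru 2/135; Ryo 2/45; Sachiko 3/5; Satoshi 2/135; Takeshi 2/135; Yoshiko 1/15

Sachiko, as surviving spouse, takes 3/5.
The remaining 2/5 passes to Umeko's descendants per stirpes.
Haruki left no surviving issue, so that branch lapses and is disregarded.
The 2/5 is divided into 3 equal shares of 2/15 among Isamu, Chiyo, Kenji.
Isamu predeceased; the 2/15 allotted to Isamu's branch passes to Isamu's issue by representation.
The 2/15 is divided into 2 equal shares of 1/15 among Yoshiko, Akira.
Yoshiko is living and takes 1/15.
Akira is living and takes 1/15.
Chiyo is living and takes 2/15.
Kenji predeceased; the 2/15 allotted to Kenji's branch passes to Kenji's issue by representation.
The 2/15 is divided into 3 equal shares of 2/45 among Ryo, Junko, Emiko.
Ryo is living and takes 2/45.
Junko is living and takes 2/45.
Emiko predeceased; the 2/45 allotted to Emiko's branch passes to Emiko's issue by representation.
The 2/45 is divided into 3 equal shares of 2/135 among Noboru, Satoshi, Takeshi.
Noboru is living and takes 2/135.
Satoshi is living and takes 2/135.
Takeshi is living and takes 2/135.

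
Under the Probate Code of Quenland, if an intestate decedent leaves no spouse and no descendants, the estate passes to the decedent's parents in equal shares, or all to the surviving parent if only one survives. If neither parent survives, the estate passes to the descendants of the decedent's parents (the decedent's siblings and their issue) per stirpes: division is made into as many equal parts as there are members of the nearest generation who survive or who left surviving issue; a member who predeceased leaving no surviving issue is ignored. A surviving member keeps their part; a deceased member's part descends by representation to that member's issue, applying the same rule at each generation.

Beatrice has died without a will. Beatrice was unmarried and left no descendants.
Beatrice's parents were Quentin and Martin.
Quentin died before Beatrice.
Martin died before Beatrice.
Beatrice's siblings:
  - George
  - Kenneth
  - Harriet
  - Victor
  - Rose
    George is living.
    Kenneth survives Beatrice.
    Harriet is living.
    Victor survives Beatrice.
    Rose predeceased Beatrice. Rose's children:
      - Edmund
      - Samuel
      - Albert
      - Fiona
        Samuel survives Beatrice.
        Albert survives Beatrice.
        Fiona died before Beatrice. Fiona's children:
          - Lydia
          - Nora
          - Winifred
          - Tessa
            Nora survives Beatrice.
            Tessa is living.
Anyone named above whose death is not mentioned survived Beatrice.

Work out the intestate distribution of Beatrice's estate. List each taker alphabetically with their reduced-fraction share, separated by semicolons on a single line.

Albert 1/20; Edmund 1/20; George 1/5; Harriet 1/5; Kenneth 1/5; Lydia 1/80; Nora 1/80; Samuel 1/20; Tessa 1/80; Victor 1/5; Winifred 1/80

Neither parent survives and there are no descendants, so the estate passes to Beatrice's siblings and their issue per stirpes.
The estate is divided into 5 equal shares of 1/5 among George, Kenneth, Harriet, Victor, Rose.
George is living and takes 1/5.
Kenneth is living and takes 1/5.
Harriet is living and takes 1/5.
Victor is living and takes 1/5.
Rose predeceased; the 1/5 allotted to Rose's branch passes to Rose's issue by representation.
The 1/5 is divided into 4 equal shares of 1/20 among Edmund, Samuel, Albert, Fiona.
Edmund is living and takes 1/20.
Samuel is living and takes 1/20.
Albert is living and takes 1/20.
Fiona predeceased; the 1/20 allotted to Fiona's branch passes to Fiona's issue by representation.
The 1/20 is divided into 4 equal shares of 1/80 among Lydia, Nora, Winifred, Tessa.
Lydia is living and takes 1/80.
Nora is living and takes 1/80.
Winifred is living and takes 1/80.
Tessa is living and takes 1/80.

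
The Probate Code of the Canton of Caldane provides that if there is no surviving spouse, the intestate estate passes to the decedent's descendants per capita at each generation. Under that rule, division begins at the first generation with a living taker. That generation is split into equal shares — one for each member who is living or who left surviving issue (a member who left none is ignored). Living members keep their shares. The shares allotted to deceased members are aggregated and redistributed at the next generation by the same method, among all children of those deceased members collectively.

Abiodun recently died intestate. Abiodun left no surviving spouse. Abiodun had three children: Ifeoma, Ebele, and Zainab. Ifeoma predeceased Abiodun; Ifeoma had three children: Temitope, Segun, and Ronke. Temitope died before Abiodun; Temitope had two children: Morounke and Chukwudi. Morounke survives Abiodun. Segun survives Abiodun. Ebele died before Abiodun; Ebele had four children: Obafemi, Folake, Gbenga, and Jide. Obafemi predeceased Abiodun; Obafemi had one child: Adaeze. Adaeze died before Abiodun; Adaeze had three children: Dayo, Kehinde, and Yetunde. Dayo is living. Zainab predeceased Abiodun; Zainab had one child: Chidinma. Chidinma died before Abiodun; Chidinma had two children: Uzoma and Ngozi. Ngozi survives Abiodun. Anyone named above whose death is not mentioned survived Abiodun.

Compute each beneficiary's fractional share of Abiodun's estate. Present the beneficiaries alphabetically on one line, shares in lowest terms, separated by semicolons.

There is no surviving spouse, so the entire estate passes to Abiodun's descendants per capita at each generation.
No one at generation 1 (Ifeoma, Ebele, Zainab) is living; moving to the next generation.
At generation 2 (Temitope, Segun, Ronke, Obafemi, Folake, Gbenga, Jide, Chidinma) there are 8 shares of (1)/8 = 1/8 each.
Living: Segun, Ronke, Folake, Gbenga, and Jide — each takes 1/8.
Deceased: Temitope, Obafemi, and Chidinma. Their combined 3/8 is pooled and carried to generation 3.
At generation 3 (Morounke, Chukwudi, Adaeze, Uzoma, Ngozi) there are 5 shares of (3/8)/5 = 3/40 each.
Living: Morounke, Chukwudi, Uzoma, and Ngozi — each takes 3/40.
Deceased: Adaeze. That 3/40 share is carried to generation 4.
At generation 4 (Dayo, Kehinde, Yetunde) there are 3 shares of (3/40)/3 = 1/40 each.
Living: Dayo, Kehinde, and Yetunde — each takes 1/40.

Chukwudi 3/40; Dayo 1/40; Folake 1/8; Gbenga 1/8; Jide 1/8; Kehinde 1/40; Morounke 3/40; Ngozi 3/40; Ronke 1/8; Segun 1/8; Uzoma 3/40; Yetunde 1/40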